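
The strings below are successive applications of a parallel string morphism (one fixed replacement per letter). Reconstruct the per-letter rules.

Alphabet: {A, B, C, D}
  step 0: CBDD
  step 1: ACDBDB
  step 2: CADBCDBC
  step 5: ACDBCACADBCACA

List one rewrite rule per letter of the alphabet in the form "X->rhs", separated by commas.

  step 1 ⇒ step 2: ACDBDB ⇒ C·A·DB·C·DB·C
    A ↦ C
    B ↦ C
    C ↦ A
    D ↦ DB

A->C, B->C, C->A, D->DB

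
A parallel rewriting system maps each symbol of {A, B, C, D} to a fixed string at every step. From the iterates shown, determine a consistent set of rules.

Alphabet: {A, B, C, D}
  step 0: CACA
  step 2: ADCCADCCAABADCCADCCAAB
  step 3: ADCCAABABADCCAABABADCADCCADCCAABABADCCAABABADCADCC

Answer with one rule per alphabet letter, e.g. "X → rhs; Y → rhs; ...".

A->ADC, B->C, C->AB, D->CA

  step 2 ⇒ step 3: ADCCADCCAABADCCADCCAAB ⇒ ADC·CA·AB·AB·ADC·CA·AB·AB·ADC·ADC·C·ADC·CA·AB·AB·ADC·CA·AB·AB·ADC·ADC·C
    A ↦ ADC
    B ↦ C
    C ↦ AB
    D ↦ CA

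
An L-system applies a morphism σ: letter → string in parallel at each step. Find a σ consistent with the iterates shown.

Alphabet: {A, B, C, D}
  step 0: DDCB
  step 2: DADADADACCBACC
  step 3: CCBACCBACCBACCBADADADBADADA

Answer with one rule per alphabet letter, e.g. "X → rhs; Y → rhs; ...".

  step 2 ⇒ step 3: DADADADACCBACC ⇒ CC·BA·CC·BA·CC·BA·CC·BA·DA·DA·D·BA·DA·DA
    A ↦ BA
    B ↦ D
    C ↦ DA
    D ↦ CC

A->BA, B->D, C->DA, D->CC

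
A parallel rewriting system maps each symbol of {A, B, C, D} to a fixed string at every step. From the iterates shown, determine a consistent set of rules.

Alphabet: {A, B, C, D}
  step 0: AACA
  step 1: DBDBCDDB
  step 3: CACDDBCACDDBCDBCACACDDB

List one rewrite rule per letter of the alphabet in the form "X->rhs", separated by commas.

A->DB, B->CA, C->CD, D->B

  step 0 ⇒ step 1: AACA ⇒ DB·DB·CD·DB
    A ↦ DB
    C ↦ CD
    B ↦ CA  (constrained at step 1)
    D ↦ B  (constrained at step 1)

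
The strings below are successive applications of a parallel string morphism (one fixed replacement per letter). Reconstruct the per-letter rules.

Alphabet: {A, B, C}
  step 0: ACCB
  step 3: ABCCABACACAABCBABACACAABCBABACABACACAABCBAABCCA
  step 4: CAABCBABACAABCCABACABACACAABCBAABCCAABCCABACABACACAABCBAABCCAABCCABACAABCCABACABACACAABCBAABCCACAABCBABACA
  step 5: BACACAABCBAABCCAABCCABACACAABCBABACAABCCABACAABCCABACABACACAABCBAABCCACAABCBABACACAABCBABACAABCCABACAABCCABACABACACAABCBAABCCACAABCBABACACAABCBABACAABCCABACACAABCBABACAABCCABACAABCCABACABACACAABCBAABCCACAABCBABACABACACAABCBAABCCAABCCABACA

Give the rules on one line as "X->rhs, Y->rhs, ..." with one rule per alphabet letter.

  step 4 ⇒ step 5: CAABCBABACAABCCABACABACACAABCBAABCCAABCCABACABACACAABCBAABCCAABCCABACAABCCABACABACACAABCBAABCCACAABCBABACA ⇒ BA·CA·CA·ABC·BA·ABC·CA·ABC·CA·BA·CA·CA·ABC·BA·BA·CA·ABC·CA·BA·CA·ABC·CA·BA·CA·BA·CA·CA·ABC·BA·ABC·CA·CA·ABC·BA·BA·CA·CA·ABC·BA·BA·CA·ABC·CA·BA·CA·ABC·CA·BA·CA·BA·CA·CA·ABC·BA·ABC·CA·CA·ABC·BA·BA·CA·CA·ABC·BA·BA·CA·ABC·CA·BA·CA·CA·ABC·BA·BA·CA·ABC·CA·BA·CA·ABC·CA·BA·CA·BA·CA·CA·ABC·BA·ABC·CA·CA·ABC·BA·BA·CA·BA·CA·CA·ABC·BA·ABC·CA·ABC·CA·BA·CA
    A ↦ CA
    B ↦ ABC
    C ↦ BA

A->CA, B->ABC, C->BA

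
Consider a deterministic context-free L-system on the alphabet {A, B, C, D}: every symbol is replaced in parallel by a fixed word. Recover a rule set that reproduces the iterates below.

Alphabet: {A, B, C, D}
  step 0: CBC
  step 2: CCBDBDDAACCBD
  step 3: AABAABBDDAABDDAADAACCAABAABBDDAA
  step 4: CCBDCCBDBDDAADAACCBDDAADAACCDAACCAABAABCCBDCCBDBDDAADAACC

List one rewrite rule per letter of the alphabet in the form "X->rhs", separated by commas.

  step 3 ⇒ step 4: AABAABBDDAABDDAADAACCAABAABBDDAA ⇒ C·C·BD·C·C·BD·BD·DAA·DAA·C·C·BD·DAA·DAA·C·C·DAA·C·C·AAB·AAB·C·C·BD·C·C·BD·BD·DAA·DAA·C·C
    A ↦ C
    B ↦ BD
    C ↦ AAB
    D ↦ DAA

A->C, B->BD, C->AAB, D->DAA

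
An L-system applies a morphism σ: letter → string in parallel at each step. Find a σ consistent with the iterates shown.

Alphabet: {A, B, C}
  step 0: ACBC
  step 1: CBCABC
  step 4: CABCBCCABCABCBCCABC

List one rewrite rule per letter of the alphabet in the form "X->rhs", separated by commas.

A->C, B->A, C->BC

  step 0 ⇒ step 1: ACBC ⇒ C·BC·A·BC
    A ↦ C
    B ↦ A
    C ↦ BC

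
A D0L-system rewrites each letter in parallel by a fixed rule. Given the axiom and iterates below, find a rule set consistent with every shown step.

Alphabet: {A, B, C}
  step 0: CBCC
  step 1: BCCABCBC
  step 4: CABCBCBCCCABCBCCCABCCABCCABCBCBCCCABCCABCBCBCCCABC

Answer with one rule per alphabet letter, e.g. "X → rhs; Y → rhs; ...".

  step 0 ⇒ step 1: CBCC ⇒ BC·CA·BC·BC
    B ↦ CA
    C ↦ BC
    A ↦ C  (constrained at step 1)

A->C, B->CA, C->BC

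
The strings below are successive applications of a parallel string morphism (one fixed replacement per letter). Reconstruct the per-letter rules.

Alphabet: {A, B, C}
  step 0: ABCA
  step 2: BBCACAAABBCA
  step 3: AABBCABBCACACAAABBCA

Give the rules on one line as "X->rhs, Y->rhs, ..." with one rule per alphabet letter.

A->CA, B->A, C->BB

  step 2 ⇒ step 3: BBCACAAABBCA ⇒ A·A·BB·CA·BB·CA·CA·CA·A·A·BB·CA
    A ↦ CA
    B ↦ A
    C ↦ BB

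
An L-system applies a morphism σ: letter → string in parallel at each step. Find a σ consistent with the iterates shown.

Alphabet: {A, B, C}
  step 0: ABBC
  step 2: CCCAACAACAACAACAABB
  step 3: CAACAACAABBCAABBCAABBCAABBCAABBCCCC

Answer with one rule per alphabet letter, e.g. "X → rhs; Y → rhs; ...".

  step 2 ⇒ step 3: CCCAACAACAACAACAABB ⇒ CAA·CAA·CAA·B·B·CAA·B·B·CAA·B·B·CAA·B·B·CAA·B·B·CC·CC
    A ↦ B
    B ↦ CC
    C ↦ CAA

A->B, B->CC, C->CAA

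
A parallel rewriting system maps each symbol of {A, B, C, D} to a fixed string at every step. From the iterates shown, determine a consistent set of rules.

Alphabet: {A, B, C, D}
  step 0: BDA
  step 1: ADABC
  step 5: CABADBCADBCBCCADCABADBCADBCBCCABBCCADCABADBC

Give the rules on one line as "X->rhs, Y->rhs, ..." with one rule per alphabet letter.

  step 0 ⇒ step 1: BDA ⇒ AD·AB·C
    A ↦ C
    B ↦ AD
    D ↦ AB
    C ↦ BC  (constrained at step 1)

A->C, B->AD, C->BC, D->AB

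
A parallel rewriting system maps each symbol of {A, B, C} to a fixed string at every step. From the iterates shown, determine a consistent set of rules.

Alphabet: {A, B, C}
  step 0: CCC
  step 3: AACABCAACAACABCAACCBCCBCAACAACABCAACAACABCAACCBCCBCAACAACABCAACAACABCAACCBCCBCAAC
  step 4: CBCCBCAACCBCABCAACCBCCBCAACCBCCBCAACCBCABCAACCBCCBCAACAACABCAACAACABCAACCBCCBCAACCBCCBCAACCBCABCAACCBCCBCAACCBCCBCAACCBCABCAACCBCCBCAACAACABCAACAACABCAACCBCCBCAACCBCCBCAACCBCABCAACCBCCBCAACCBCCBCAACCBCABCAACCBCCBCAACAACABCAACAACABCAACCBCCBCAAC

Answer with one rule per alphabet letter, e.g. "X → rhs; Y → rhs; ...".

A->CBC, B->ABC, C->AAC

  step 3 ⇒ step 4: AACABCAACAACABCAACCBCCBCAACAACABCAACAACABCAACCBCCBCAACAACABCAACAACABCAACCBCCBCAAC ⇒ CBC·CBC·AAC·CBC·ABC·AAC·CBC·CBC·AAC·CBC·CBC·AAC·CBC·ABC·AAC·CBC·CBC·AAC·AAC·ABC·AAC·AAC·ABC·AAC·CBC·CBC·AAC·CBC·CBC·AAC·CBC·ABC·AAC·CBC·CBC·AAC·CBC·CBC·AAC·CBC·ABC·AAC·CBC·CBC·AAC·AAC·ABC·AAC·AAC·ABC·AAC·CBC·CBC·AAC·CBC·CBC·AAC·CBC·ABC·AAC·CBC·CBC·AAC·CBC·CBC·AAC·CBC·ABC·AAC·CBC·CBC·AAC·AAC·ABC·AAC·AAC·ABC·AAC·CBC·CBC·AAC
    A ↦ CBC
    B ↦ ABC
    C ↦ AAC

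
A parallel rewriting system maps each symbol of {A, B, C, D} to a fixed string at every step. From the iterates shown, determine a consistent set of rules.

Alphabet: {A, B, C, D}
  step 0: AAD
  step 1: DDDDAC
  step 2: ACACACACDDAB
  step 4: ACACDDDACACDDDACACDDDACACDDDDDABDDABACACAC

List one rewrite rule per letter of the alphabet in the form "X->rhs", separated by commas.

A->DD, B->D, C->AB, D->AC

  step 1 ⇒ step 2: DDDDAC ⇒ AC·AC·AC·AC·DD·AB
    A ↦ DD
    C ↦ AB
    D ↦ AC
    B ↦ D  (constrained at step 2)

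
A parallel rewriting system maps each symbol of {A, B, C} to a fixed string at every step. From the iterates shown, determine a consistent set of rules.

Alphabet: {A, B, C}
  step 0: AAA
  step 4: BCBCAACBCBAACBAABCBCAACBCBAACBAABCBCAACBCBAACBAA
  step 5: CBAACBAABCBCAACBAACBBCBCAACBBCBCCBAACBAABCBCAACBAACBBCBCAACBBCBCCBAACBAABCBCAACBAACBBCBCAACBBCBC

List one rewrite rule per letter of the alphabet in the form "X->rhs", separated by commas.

A->BC, B->CB, C->AA

  step 4 ⇒ step 5: BCBCAACBCBAACBAABCBCAACBCBAACBAABCBCAACBCBAACBAA ⇒ CB·AA·CB·AA·BC·BC·AA·CB·AA·CB·BC·BC·AA·CB·BC·BC·CB·AA·CB·AA·BC·BC·AA·CB·AA·CB·BC·BC·AA·CB·BC·BC·CB·AA·CB·AA·BC·BC·AA·CB·AA·CB·BC·BC·AA·CB·BC·BC
    A ↦ BC
    B ↦ CB
    C ↦ AA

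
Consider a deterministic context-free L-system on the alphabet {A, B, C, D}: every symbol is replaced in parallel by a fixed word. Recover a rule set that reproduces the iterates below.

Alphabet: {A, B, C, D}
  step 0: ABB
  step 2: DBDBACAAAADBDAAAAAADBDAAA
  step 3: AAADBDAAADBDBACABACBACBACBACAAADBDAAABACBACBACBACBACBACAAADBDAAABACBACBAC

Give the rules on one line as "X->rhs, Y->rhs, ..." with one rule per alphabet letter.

A->BAC, B->DBD, C->A, D->AAA

  step 2 ⇒ step 3: DBDBACAAAADBDAAAAAADBDAAA ⇒ AAA·DBD·AAA·DBD·BAC·A·BAC·BAC·BAC·BAC·AAA·DBD·AAA·BAC·BAC·BAC·BAC·BAC·BAC·AAA·DBD·AAA·BAC·BAC·BAC
    A ↦ BAC
    B ↦ DBD
    C ↦ A
    D ↦ AAA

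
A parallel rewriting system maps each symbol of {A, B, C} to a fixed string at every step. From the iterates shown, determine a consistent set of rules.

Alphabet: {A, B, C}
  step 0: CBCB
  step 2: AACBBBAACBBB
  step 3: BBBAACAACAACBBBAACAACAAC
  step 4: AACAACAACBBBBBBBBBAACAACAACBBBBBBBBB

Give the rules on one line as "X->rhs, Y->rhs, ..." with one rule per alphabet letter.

A->B, B->AAC, C->B

  step 3 ⇒ step 4: BBBAACAACAACBBBAACAACAAC ⇒ AAC·AAC·AAC·B·B·B·B·B·B·B·B·B·AAC·AAC·AAC·B·B·B·B·B·B·B·B·B
    A ↦ B
    B ↦ AAC
    C ↦ B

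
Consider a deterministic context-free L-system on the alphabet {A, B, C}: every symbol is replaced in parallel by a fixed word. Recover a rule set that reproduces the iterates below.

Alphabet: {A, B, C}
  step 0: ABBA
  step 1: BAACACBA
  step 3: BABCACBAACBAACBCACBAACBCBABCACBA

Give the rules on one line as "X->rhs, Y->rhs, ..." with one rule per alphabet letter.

A->BA, B->AC, C->BC

  step 0 ⇒ step 1: ABBA ⇒ BA·AC·AC·BA
    A ↦ BA
    B ↦ AC
    C ↦ BC  (constrained at step 1)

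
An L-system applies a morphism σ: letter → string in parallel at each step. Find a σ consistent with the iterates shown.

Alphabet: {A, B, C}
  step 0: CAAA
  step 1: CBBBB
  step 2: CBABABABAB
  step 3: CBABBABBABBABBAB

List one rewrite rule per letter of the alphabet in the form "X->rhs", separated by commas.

  step 2 ⇒ step 3: CBABABABAB ⇒ CB·AB·B·AB·B·AB·B·AB·B·AB
    A ↦ B
    B ↦ AB
    C ↦ CB

A->B, B->AB, C->CB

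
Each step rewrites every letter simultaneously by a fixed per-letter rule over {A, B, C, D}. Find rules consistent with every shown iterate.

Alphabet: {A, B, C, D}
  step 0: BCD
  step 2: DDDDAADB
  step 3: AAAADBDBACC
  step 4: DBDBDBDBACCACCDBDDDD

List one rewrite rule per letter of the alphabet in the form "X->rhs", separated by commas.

  step 3 ⇒ step 4: AAAADBDBACC ⇒ DB·DB·DB·DB·A·CC·A·CC·DB·DD·DD
    A ↦ DB
    B ↦ CC
    C ↦ DD
    D ↦ A

A->DB, B->CC, C->DD, D->A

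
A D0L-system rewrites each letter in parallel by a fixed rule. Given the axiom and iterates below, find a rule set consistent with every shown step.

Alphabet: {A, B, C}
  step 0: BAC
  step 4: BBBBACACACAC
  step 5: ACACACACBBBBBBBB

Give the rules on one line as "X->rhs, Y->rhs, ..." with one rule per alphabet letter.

  step 4 ⇒ step 5: BBBBACACACAC ⇒ AC·AC·AC·AC·B·B·B·B·B·B·B·B
    A ↦ B
    B ↦ AC
    C ↦ B

A->B, B->AC, C->B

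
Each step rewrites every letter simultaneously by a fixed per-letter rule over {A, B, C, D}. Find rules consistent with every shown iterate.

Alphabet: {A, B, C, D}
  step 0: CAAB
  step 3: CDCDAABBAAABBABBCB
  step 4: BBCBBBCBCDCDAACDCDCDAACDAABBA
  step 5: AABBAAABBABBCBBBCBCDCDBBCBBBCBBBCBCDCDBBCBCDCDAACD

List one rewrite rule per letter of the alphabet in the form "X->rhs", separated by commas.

  step 4 ⇒ step 5: BBCBBBCBCDCDAACDCDCDAACDAABBA ⇒ A·A·BB·A·A·A·BB·A·BB·CB·BB·CB·CD·CD·BB·CB·BB·CB·BB·CB·CD·CD·BB·CB·CD·CD·A·A·CD
    A ↦ CD
    B ↦ A
    C ↦ BB
    D ↦ CB

A->CD, B->A, C->BB, D->CB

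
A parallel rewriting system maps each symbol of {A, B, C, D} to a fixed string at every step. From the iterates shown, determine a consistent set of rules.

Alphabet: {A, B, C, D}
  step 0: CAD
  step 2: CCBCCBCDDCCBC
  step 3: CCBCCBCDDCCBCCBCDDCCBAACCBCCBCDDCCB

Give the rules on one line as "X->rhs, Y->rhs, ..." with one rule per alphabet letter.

  step 2 ⇒ step 3: CCBCCBCDDCCBC ⇒ CCB·CCB·CDD·CCB·CCB·CDD·CCB·A·A·CCB·CCB·CDD·CCB
    B ↦ CDD
    C ↦ CCB
    D ↦ A
    A ↦ C  (constrained at step 0)

A->C, B->CDD, C->CCB, D->A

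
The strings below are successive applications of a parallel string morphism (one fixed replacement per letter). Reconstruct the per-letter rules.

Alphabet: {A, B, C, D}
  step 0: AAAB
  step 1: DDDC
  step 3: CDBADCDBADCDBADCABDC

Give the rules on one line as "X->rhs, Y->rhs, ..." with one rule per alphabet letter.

A->D, B->C, C->CAB, D->BAD

  step 0 ⇒ step 1: AAAB ⇒ D·D·D·C
    A ↦ D
    B ↦ C
    C ↦ CAB  (constrained at step 1)
    D ↦ BAD  (constrained at step 1)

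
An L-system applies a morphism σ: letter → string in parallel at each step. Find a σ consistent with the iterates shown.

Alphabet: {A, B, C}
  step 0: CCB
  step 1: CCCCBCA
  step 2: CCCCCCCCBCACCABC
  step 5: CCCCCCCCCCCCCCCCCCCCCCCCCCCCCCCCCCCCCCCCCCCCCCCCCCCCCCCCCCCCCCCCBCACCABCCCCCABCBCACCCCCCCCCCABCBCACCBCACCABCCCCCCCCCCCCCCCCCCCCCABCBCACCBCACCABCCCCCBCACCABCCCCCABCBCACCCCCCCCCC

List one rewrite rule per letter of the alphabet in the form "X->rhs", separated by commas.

A->ABC, B->BCA, C->CC

  step 1 ⇒ step 2: CCCCBCA ⇒ CC·CC·CC·CC·BCA·CC·ABC
    A ↦ ABC
    B ↦ BCA
    C ↦ CC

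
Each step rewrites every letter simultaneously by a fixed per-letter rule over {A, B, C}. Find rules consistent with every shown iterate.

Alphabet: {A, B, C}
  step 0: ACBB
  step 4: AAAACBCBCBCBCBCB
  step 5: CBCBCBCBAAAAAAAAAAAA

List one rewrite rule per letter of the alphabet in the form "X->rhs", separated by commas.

A->CB, B->A, C->A

  step 4 ⇒ step 5: AAAACBCBCBCBCBCB ⇒ CB·CB·CB·CB·A·A·A·A·A·A·A·A·A·A·A·A
    A ↦ CB
    B ↦ A
    C ↦ A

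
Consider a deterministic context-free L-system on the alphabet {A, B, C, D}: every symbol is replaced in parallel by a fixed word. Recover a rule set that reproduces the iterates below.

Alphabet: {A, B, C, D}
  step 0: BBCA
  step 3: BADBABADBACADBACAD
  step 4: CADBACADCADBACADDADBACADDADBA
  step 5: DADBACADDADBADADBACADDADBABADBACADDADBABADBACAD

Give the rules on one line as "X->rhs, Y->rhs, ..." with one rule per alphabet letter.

A->D, B->CA, C->DA, D->BA

  step 4 ⇒ step 5: CADBACADCADBACADDADBACADDADBA ⇒ DA·D·BA·CA·D·DA·D·BA·DA·D·BA·CA·D·DA·D·BA·BA·D·BA·CA·D·DA·D·BA·BA·D·BA·CA·D
    A ↦ D
    B ↦ CA
    C ↦ DA
    D ↦ BA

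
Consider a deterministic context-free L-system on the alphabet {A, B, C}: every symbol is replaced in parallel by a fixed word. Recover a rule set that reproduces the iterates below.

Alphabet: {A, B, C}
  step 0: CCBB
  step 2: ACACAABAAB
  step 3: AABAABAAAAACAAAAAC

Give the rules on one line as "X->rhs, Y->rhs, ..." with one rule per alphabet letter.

A->AA, B->AC, C->B

  step 2 ⇒ step 3: ACACAABAAB ⇒ AA·B·AA·B·AA·AA·AC·AA·AA·AC
    A ↦ AA
    B ↦ AC
    C ↦ B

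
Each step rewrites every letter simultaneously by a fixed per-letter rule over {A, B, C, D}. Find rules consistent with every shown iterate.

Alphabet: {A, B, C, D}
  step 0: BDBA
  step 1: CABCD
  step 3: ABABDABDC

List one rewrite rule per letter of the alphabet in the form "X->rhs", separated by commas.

A->D, B->C, C->D, D->AB

  step 0 ⇒ step 1: BDBA ⇒ C·AB·C·D
    A ↦ D
    B ↦ C
    D ↦ AB
    C ↦ D  (constrained at step 1)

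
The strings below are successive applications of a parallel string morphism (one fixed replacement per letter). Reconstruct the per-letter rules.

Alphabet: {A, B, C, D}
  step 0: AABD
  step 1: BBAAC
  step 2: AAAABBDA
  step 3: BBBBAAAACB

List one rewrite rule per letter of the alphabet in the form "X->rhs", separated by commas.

A->B, B->AA, C->DA, D->C

  step 2 ⇒ step 3: AAAABBDA ⇒ B·B·B·B·AA·AA·C·B
    A ↦ B
    B ↦ AA
    D ↦ C
  step 1 ⇒ step 2: BBAAC ⇒ AA·AA·B·B·DA
    C ↦ DA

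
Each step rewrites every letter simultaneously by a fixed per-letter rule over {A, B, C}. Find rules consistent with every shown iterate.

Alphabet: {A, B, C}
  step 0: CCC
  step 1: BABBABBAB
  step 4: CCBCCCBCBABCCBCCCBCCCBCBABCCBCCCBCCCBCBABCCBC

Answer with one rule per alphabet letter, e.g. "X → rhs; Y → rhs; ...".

A->CB, B->C, C->BAB

  step 0 ⇒ step 1: CCC ⇒ BAB·BAB·BAB
    C ↦ BAB
    A ↦ CB  (constrained at step 1)
    B ↦ C  (constrained at step 1)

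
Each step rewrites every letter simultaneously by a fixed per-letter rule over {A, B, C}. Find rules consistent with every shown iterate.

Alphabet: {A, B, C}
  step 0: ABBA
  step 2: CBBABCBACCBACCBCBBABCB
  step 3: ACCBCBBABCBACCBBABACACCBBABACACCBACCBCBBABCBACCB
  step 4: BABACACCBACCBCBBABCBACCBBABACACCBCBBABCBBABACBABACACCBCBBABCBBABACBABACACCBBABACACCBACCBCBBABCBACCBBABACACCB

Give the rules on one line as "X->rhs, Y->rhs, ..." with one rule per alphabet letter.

  step 3 ⇒ step 4: ACCBCBBABCBACCBBABACACCBBABACACCBACCBCBBABCBACCB ⇒ BAB·AC·AC·CB·AC·CB·CB·BAB·CB·AC·CB·BAB·AC·AC·CB·CB·BAB·CB·BAB·AC·BAB·AC·AC·CB·CB·BAB·CB·BAB·AC·BAB·AC·AC·CB·BAB·AC·AC·CB·AC·CB·CB·BAB·CB·AC·CB·BAB·AC·AC·CB
    A ↦ BAB
    B ↦ CB
    C ↦ AC

A->BAB, B->CB, C->AC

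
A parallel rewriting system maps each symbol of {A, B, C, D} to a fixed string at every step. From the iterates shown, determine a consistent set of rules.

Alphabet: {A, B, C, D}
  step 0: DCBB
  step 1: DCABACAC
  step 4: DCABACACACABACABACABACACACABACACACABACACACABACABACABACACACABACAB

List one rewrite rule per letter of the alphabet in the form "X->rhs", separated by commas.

  step 0 ⇒ step 1: DCBB ⇒ DC·AB·AC·AC
    B ↦ AC
    C ↦ AB
    D ↦ DC
    A ↦ AC  (constrained at step 1)

A->AC, B->AC, C->AB, D->DC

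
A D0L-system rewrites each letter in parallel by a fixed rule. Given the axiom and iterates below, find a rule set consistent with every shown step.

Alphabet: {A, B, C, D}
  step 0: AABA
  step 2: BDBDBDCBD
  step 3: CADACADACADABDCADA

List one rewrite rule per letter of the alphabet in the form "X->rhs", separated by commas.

  step 2 ⇒ step 3: BDBDBDCBD ⇒ CA·DA·CA·DA·CA·DA·BD·CA·DA
    B ↦ CA
    C ↦ BD
    D ↦ DA
    A ↦ C  (constrained at step 0)

A->C, B->CA, C->BD, D->DA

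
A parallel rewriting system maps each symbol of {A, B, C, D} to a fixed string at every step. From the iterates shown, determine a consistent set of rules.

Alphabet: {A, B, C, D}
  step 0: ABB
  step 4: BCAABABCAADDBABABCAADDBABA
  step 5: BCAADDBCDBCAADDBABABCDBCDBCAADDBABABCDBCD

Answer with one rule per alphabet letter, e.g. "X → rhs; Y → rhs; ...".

A->D, B->BC, C->AA, D->BA

  step 4 ⇒ step 5: BCAABABCAADDBABABCAADDBABA ⇒ BC·AA·D·D·BC·D·BC·AA·D·D·BA·BA·BC·D·BC·D·BC·AA·D·D·BA·BA·BC·D·BC·D
    A ↦ D
    B ↦ BC
    C ↦ AA
    D ↦ BA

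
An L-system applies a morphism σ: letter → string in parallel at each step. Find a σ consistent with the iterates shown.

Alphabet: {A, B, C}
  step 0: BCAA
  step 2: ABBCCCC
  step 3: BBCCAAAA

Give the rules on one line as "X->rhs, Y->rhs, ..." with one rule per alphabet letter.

  step 2 ⇒ step 3: ABBCCCC ⇒ BB·C·C·A·A·A·A
    A ↦ BB
    B ↦ C
    C ↦ A

A->BB, B->C, C->A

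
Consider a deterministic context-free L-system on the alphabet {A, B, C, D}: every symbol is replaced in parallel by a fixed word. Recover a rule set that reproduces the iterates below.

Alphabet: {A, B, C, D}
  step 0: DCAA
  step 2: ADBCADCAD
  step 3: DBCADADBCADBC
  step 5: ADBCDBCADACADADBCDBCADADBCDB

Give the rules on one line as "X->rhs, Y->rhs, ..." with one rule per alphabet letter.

A->DB, B->AD, C->A, D->C

  step 2 ⇒ step 3: ADBCADCAD ⇒ DB·C·AD·A·DB·C·A·DB·C
    A ↦ DB
    B ↦ AD
    C ↦ A
    D ↦ C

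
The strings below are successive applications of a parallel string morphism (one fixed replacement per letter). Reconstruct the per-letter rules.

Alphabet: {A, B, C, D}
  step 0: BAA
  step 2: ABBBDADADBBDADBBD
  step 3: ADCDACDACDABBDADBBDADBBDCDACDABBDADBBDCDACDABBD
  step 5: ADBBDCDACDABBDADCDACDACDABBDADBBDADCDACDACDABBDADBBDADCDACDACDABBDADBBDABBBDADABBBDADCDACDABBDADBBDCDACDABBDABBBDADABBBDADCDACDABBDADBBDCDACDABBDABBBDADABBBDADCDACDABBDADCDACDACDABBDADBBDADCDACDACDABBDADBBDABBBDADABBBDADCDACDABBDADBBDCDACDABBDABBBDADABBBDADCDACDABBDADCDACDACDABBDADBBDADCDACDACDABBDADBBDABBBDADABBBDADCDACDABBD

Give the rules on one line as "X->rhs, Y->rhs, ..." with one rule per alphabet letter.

A->AD, B->CDA, C->AB, D->BBD

  step 2 ⇒ step 3: ABBBDADADBBDADBBD ⇒ AD·CDA·CDA·CDA·BBD·AD·BBD·AD·BBD·CDA·CDA·BBD·AD·BBD·CDA·CDA·BBD
    A ↦ AD
    B ↦ CDA
    D ↦ BBD
    C ↦ AB  (constrained at step 3)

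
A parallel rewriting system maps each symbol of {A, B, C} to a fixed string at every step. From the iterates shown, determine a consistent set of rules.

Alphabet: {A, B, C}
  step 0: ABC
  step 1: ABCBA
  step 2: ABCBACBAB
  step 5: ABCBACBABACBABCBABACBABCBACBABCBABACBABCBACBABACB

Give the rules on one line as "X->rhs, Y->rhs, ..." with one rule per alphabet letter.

A->AB, B->CB, C->A

  step 1 ⇒ step 2: ABCBA ⇒ AB·CB·A·CB·AB
    A ↦ AB
    B ↦ CB
    C ↦ A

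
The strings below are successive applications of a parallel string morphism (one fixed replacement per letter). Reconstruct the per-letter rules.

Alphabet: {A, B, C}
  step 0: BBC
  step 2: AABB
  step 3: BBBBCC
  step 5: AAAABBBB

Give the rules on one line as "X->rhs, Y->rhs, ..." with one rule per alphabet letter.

A->BB, B->C, C->A

  step 2 ⇒ step 3: AABB ⇒ BB·BB·C·C
    A ↦ BB
    B ↦ C
    C ↦ A  (constrained at step 0)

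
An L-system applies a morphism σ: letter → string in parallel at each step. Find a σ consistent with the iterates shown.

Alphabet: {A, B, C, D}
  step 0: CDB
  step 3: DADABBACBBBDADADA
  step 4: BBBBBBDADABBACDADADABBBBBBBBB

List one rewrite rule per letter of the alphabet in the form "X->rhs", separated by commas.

A->BB, B->DA, C->AC, D->B

  step 3 ⇒ step 4: DADABBACBBBDADADA ⇒ B·BB·B·BB·DA·DA·BB·AC·DA·DA·DA·B·BB·B·BB·B·BB
    A ↦ BB
    B ↦ DA
    C ↦ AC
    D ↦ B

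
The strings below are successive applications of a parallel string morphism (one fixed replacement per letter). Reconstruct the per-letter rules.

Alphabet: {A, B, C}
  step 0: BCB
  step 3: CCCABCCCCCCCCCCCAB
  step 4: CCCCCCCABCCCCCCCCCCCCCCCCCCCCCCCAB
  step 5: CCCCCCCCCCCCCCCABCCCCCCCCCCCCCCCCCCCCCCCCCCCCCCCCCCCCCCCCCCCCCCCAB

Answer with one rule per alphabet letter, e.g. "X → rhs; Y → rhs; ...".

  step 4 ⇒ step 5: CCCCCCCABCCCCCCCCCCCCCCCCCCCCCCCAB ⇒ CC·CC·CC·CC·CC·CC·CC·C·AB·CC·CC·CC·CC·CC·CC·CC·CC·CC·CC·CC·CC·CC·CC·CC·CC·CC·CC·CC·CC·CC·CC·CC·C·AB
    A ↦ C
    B ↦ AB
    C ↦ CC

A->C, B->AB, C->CC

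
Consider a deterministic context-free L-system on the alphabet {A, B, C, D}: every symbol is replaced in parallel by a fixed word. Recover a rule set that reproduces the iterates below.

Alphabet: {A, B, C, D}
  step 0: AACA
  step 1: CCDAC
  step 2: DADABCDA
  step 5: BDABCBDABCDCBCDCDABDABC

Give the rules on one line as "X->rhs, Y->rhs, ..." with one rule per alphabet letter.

A->C, B->DC, C->DA, D->B

  step 1 ⇒ step 2: CCDAC ⇒ DA·DA·B·C·DA
    A ↦ C
    C ↦ DA
    D ↦ B
    B ↦ DC  (constrained at step 2)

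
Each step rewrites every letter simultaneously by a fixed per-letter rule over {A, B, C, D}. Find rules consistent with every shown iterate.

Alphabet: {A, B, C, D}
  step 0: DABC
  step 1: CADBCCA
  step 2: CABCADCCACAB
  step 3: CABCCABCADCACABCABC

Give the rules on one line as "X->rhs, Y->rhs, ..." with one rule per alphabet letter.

A->B, B->C, C->CA, D->CAD

  step 2 ⇒ step 3: CABCADCCACAB ⇒ CA·B·C·CA·B·CAD·CA·CA·B·CA·B·C
    A ↦ B
    B ↦ C
    C ↦ CA
    D ↦ CAD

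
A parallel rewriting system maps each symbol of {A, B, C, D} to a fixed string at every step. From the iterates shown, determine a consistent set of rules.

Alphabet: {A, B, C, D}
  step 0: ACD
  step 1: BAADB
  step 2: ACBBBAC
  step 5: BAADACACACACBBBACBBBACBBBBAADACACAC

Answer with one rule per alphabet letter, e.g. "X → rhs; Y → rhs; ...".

A->B, B->AC, C->AAD, D->B

  step 1 ⇒ step 2: BAADB ⇒ AC·B·B·B·AC
    A ↦ B
    B ↦ AC
    D ↦ B
  step 0 ⇒ step 1: ACD ⇒ B·AAD·B
    C ↦ AAD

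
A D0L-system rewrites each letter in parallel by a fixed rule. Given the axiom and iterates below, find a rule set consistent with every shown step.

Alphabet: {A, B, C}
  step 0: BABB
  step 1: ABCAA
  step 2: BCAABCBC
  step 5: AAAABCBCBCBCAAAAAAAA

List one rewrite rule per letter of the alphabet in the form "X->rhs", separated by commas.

A->BC, B->A, C->A

  step 1 ⇒ step 2: ABCAA ⇒ BC·A·A·BC·BC
    A ↦ BC
    B ↦ A
    C ↦ A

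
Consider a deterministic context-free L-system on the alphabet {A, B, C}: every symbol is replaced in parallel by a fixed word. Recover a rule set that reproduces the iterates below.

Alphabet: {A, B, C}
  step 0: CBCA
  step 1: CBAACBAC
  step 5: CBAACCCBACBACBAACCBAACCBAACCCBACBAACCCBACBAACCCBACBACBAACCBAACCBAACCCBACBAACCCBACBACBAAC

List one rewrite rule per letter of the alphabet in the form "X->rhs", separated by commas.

A->C, B->A, C->CBA

  step 0 ⇒ step 1: CBCA ⇒ CBA·A·CBA·C
    A ↦ C
    B ↦ A
    C ↦ CBA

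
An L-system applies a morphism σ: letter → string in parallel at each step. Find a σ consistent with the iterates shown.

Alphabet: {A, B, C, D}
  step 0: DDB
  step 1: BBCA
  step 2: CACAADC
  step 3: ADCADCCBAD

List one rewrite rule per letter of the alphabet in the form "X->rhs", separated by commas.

A->C, B->CA, C->AD, D->B

  step 2 ⇒ step 3: CACAADC ⇒ AD·C·AD·C·C·B·AD
    A ↦ C
    C ↦ AD
    D ↦ B
  step 0 ⇒ step 1: DDB ⇒ B·B·CA
    B ↦ CA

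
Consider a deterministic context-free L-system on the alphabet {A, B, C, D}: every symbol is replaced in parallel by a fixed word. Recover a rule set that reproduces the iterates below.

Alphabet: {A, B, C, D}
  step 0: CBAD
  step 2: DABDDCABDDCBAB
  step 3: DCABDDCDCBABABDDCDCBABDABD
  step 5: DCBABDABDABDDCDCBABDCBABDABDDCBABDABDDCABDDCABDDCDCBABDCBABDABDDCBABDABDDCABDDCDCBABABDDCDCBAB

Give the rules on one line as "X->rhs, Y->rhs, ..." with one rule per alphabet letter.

  step 2 ⇒ step 3: DABDDCABDDCBAB ⇒ DC·AB·D·DC·DC·BAB·AB·D·DC·DC·BAB·D·AB·D
    A ↦ AB
    B ↦ D
    C ↦ BAB
    D ↦ DC

A->AB, B->D, C->BAB, D->DC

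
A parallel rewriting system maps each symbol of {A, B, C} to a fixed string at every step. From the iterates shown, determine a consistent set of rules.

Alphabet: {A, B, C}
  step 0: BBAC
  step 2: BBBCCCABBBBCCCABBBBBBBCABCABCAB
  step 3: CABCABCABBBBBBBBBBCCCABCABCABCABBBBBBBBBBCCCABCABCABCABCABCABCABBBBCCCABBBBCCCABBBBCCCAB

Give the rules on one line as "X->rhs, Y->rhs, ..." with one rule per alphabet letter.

  step 2 ⇒ step 3: BBBCCCABBBBCCCABBBBBBBCABCABCAB ⇒ CAB·CAB·CAB·BBB·BBB·BBB·CC·CAB·CAB·CAB·CAB·BBB·BBB·BBB·CC·CAB·CAB·CAB·CAB·CAB·CAB·CAB·BBB·CC·CAB·BBB·CC·CAB·BBB·CC·CAB
    A ↦ CC
    B ↦ CAB
    C ↦ BBB

A->CC, B->CAB, C->BBB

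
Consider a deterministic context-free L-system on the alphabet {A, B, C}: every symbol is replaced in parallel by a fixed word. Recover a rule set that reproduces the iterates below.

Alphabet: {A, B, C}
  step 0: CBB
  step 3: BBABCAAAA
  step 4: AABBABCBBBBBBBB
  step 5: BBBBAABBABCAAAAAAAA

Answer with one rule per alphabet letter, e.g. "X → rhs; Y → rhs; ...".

  step 4 ⇒ step 5: AABBABCBBBBBBBB ⇒ BB·BB·A·A·BB·A·BC·A·A·A·A·A·A·A·A
    A ↦ BB
    B ↦ A
    C ↦ BC

A->BB, B->A, C->BC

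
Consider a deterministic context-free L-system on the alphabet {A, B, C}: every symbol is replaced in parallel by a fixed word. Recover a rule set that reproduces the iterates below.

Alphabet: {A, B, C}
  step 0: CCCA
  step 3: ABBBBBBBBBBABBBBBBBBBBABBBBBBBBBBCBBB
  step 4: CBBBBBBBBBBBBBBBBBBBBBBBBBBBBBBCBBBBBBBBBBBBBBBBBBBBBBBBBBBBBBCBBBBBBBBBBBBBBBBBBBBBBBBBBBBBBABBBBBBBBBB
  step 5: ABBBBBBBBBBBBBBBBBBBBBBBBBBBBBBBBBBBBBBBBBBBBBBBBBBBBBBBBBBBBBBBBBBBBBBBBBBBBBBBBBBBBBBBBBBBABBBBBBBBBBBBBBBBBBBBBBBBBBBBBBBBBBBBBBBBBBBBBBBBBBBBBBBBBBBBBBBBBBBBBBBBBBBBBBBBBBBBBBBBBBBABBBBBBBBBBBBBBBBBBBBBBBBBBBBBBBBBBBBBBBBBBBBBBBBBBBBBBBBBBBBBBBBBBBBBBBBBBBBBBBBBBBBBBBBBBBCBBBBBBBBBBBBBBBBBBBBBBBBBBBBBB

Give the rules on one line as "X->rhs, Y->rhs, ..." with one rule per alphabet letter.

A->C, B->BBB, C->AB

  step 4 ⇒ step 5: CBBBBBBBBBBBBBBBBBBBBBBBBBBBBBBCBBBBBBBBBBBBBBBBBBBBBBBBBBBBBBCBBBBBBBBBBBBBBBBBBBBBBBBBBBBBBABBBBBBBBBB ⇒ AB·BBB·BBB·BBB·BBB·BBB·BBB·BBB·BBB·BBB·BBB·BBB·BBB·BBB·BBB·BBB·BBB·BBB·BBB·BBB·BBB·BBB·BBB·BBB·BBB·BBB·BBB·BBB·BBB·BBB·BBB·AB·BBB·BBB·BBB·BBB·BBB·BBB·BBB·BBB·BBB·BBB·BBB·BBB·BBB·BBB·BBB·BBB·BBB·BBB·BBB·BBB·BBB·BBB·BBB·BBB·BBB·BBB·BBB·BBB·BBB·BBB·AB·BBB·BBB·BBB·BBB·BBB·BBB·BBB·BBB·BBB·BBB·BBB·BBB·BBB·BBB·BBB·BBB·BBB·BBB·BBB·BBB·BBB·BBB·BBB·BBB·BBB·BBB·BBB·BBB·BBB·BBB·C·BBB·BBB·BBB·BBB·BBB·BBB·BBB·BBB·BBB·BBB
    A ↦ C
    B ↦ BBB
    C ↦ AB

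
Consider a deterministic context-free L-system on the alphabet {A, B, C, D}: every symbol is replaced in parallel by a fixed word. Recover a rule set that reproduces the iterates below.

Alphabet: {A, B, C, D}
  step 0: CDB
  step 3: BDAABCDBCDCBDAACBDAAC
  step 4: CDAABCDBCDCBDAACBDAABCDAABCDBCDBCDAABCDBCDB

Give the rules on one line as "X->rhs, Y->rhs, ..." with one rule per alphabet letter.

A->BCD, B->C, C->B, D->DAA

  step 3 ⇒ step 4: BDAABCDBCDCBDAACBDAAC ⇒ C·DAA·BCD·BCD·C·B·DAA·C·B·DAA·B·C·DAA·BCD·BCD·B·C·DAA·BCD·BCD·B
    A ↦ BCD
    B ↦ C
    C ↦ B
    D ↦ DAA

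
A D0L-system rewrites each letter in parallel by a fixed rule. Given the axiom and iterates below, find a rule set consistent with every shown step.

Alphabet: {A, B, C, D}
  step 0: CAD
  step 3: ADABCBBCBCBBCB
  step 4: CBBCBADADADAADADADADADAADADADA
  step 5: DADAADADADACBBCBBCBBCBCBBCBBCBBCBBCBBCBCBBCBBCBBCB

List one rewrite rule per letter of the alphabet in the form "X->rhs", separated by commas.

A->CB, B->ADA, C->D, D->B

  step 4 ⇒ step 5: CBBCBADADADAADADADADADAADADADA ⇒ D·ADA·ADA·D·ADA·CB·B·CB·B·CB·B·CB·CB·B·CB·B·CB·B·CB·B·CB·B·CB·CB·B·CB·B·CB·B·CB
    A ↦ CB
    B ↦ ADA
    C ↦ D
    D ↦ B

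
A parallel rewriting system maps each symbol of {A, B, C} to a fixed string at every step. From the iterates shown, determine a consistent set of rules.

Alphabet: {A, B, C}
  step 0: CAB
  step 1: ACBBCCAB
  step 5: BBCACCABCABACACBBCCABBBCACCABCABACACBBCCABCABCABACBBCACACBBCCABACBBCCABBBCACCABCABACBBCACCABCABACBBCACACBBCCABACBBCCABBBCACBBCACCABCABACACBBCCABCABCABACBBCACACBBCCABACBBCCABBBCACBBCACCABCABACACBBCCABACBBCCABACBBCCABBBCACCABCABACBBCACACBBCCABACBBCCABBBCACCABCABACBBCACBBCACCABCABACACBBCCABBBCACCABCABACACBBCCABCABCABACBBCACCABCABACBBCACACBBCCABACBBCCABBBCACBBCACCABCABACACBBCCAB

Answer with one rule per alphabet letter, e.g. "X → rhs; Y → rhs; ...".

  step 0 ⇒ step 1: CAB ⇒ AC·BBC·CAB
    A ↦ BBC
    B ↦ CAB
    C ↦ AC

A->BBC, B->CAB, C->AC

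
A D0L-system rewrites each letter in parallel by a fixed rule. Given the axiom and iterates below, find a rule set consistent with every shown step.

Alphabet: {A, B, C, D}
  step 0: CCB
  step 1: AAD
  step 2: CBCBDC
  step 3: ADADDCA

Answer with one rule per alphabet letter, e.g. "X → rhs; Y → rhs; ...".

  step 2 ⇒ step 3: CBCBDC ⇒ A·D·A·D·DC·A
    B ↦ D
    C ↦ A
    D ↦ DC
  step 1 ⇒ step 2: AAD ⇒ CB·CB·DC
    A ↦ CB

A->CB, B->D, C->A, D->DC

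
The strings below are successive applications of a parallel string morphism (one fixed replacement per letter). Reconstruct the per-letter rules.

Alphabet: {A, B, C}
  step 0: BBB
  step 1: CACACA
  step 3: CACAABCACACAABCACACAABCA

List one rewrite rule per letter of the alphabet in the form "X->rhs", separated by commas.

  step 0 ⇒ step 1: BBB ⇒ CA·CA·CA
    B ↦ CA
    A ↦ CA  (constrained at step 1)
    C ↦ AB  (constrained at step 1)

A->CA, B->CA, C->AB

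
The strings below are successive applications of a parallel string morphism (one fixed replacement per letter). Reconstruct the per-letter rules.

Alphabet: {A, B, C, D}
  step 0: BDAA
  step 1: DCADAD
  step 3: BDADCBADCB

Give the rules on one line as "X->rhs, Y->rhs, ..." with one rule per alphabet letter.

  step 0 ⇒ step 1: BDAA ⇒ D·C·AD·AD
    A ↦ AD
    B ↦ D
    D ↦ C
    C ↦ B  (constrained at step 1)

A->AD, B->D, C->B, D->C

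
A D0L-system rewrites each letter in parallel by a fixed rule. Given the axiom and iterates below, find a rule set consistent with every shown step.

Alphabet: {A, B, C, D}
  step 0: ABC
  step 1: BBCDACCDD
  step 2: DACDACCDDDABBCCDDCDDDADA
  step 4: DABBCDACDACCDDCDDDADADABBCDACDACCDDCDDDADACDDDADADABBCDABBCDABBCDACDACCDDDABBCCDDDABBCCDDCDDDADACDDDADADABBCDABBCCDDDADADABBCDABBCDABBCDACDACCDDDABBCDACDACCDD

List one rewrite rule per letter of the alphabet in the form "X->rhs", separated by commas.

  step 1 ⇒ step 2: BBCDACCDD ⇒ DAC·DAC·CDD·DA·BBC·CDD·CDD·DA·DA
    A ↦ BBC
    B ↦ DAC
    C ↦ CDD
    D ↦ DA

A->BBC, B->DAC, C->CDD, D->DA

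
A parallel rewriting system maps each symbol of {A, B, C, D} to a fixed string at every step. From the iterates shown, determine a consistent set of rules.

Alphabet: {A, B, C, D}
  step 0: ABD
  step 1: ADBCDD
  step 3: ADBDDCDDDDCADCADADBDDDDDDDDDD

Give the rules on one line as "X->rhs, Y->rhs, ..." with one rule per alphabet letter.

A->ADB, B->C, C->CAD, D->DD

  step 0 ⇒ step 1: ABD ⇒ ADB·C·DD
    A ↦ ADB
    B ↦ C
    D ↦ DD
    C ↦ CAD  (constrained at step 1)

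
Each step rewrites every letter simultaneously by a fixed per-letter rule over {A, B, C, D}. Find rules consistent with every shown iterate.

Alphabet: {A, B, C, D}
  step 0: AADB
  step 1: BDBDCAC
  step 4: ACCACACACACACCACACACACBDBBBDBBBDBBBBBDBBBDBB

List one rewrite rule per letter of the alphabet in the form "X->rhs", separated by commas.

  step 0 ⇒ step 1: AADB ⇒ BD·BD·C·AC
    A ↦ BD
    B ↦ AC
    D ↦ C
    C ↦ BB  (constrained at step 1)

A->BD, B->AC, C->BB, D->C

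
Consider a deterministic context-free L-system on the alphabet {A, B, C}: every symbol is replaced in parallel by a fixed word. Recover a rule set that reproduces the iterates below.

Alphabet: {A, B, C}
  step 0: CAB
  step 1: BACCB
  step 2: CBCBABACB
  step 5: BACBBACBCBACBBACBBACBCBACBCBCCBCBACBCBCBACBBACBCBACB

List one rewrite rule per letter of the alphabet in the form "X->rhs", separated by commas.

A->C, B->CB, C->BA

  step 1 ⇒ step 2: BACCB ⇒ CB·C·BA·BA·CB
    A ↦ C
    B ↦ CB
    C ↦ BA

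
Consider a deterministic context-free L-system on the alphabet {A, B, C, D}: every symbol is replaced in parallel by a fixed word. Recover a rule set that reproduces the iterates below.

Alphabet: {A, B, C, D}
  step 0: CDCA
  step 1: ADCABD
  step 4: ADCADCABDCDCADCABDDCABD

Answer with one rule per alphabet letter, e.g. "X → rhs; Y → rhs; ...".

A->BD, B->C, C->A, D->DC

  step 0 ⇒ step 1: CDCA ⇒ A·DC·A·BD
    A ↦ BD
    C ↦ A
    D ↦ DC
    B ↦ C  (constrained at step 1)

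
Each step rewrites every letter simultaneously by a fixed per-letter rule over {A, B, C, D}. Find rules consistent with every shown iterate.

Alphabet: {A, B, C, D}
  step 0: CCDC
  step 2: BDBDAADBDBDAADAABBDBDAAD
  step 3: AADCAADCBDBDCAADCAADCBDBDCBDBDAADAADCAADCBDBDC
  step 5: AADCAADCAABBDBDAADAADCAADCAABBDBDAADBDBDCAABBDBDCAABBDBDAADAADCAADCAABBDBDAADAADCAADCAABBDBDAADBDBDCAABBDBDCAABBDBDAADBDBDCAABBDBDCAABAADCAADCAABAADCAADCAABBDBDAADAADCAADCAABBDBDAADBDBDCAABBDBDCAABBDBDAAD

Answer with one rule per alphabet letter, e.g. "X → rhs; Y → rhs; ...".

A->BD, B->AAD, C->AAB, D->C

  step 2 ⇒ step 3: BDBDAADBDBDAADAABBDBDAAD ⇒ AAD·C·AAD·C·BD·BD·C·AAD·C·AAD·C·BD·BD·C·BD·BD·AAD·AAD·C·AAD·C·BD·BD·C
    A ↦ BD
    B ↦ AAD
    D ↦ C
    C ↦ AAB  (constrained at step 0)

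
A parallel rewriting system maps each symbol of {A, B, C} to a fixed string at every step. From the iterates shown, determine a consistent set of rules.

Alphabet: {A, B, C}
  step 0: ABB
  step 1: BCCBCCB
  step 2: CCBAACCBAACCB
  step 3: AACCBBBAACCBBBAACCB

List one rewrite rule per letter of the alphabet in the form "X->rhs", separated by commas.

  step 2 ⇒ step 3: CCBAACCBAACCB ⇒ A·A·CCB·B·B·A·A·CCB·B·B·A·A·CCB
    A ↦ B
    B ↦ CCB
    C ↦ A

A->B, B->CCB, C->A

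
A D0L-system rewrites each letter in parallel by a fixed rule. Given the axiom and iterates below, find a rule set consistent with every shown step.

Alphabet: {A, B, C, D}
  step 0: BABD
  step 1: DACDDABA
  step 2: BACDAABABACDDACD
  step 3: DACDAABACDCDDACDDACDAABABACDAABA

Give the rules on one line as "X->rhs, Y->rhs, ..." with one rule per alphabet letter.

  step 2 ⇒ step 3: BACDAABABACDDACD ⇒ DA·CD·AA·BA·CD·CD·DA·CD·DA·CD·AA·BA·BA·CD·AA·BA
    A ↦ CD
    B ↦ DA
    C ↦ AA
    D ↦ BA

A->CD, B->DA, C->AA, D->BA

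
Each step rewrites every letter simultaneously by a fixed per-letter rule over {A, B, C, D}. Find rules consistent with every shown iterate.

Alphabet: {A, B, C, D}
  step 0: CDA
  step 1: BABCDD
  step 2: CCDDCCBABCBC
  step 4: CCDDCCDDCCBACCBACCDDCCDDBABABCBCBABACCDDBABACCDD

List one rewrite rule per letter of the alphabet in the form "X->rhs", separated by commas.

  step 1 ⇒ step 2: BABCDD ⇒ CC·DD·CC·BA·BC·BC
    A ↦ DD
    B ↦ CC
    C ↦ BA
    D ↦ BC

A->DD, B->CC, C->BA, D->BC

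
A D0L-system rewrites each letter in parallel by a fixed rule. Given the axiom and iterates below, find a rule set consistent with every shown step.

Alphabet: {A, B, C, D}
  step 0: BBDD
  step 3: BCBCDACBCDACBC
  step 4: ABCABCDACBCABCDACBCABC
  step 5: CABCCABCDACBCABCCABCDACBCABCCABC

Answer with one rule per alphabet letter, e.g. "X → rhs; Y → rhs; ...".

  step 4 ⇒ step 5: ABCABCDACBCABCDACBCABC ⇒ C·A·BC·C·A·BC·DA·C·BC·A·BC·C·A·BC·DA·C·BC·A·BC·C·A·BC
    A ↦ C
    B ↦ A
    C ↦ BC
    D ↦ DA

A->C, B->A, C->BC, D->DA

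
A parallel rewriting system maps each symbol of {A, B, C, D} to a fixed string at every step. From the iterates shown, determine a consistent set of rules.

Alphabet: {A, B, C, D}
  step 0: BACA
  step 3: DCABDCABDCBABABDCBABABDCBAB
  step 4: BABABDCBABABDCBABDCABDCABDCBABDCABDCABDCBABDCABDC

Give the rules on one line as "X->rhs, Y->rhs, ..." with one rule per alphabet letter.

  step 3 ⇒ step 4: DCABDCABDCBABABDCBABABDCBAB ⇒ B·AB·AB·DC·B·AB·AB·DC·B·AB·DC·AB·DC·AB·DC·B·AB·DC·AB·DC·AB·DC·B·AB·DC·AB·DC
    A ↦ AB
    B ↦ DC
    C ↦ AB
    D ↦ B

A->AB, B->DC, C->AB, D->B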